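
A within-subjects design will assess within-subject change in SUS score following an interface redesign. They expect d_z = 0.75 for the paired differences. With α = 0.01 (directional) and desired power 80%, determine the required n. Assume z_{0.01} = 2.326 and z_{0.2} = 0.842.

n = 18 pairs

For a paired (one-sample on differences) test: n = ((z_{α} + z_β) / d)².
z_{α} + z_β = 2.326 + 0.842 = 3.168.
n = (3.168 / 0.75)² = 4.224² = 17.84.
Round up.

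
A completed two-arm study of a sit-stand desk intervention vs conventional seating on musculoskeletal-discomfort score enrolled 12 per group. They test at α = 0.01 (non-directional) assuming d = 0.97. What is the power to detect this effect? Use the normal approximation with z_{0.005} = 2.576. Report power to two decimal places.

For two equal groups, power = Φ(d·√(n/2) − z_{α/2}).
d·√(n/2) = 0.97 × √(12/2) = 0.97 × 2.449 = 2.376.
z_β = 2.376 − 2.576 = -0.200.
Power = Φ(-0.200) = 0.421.

power ≈ 0.42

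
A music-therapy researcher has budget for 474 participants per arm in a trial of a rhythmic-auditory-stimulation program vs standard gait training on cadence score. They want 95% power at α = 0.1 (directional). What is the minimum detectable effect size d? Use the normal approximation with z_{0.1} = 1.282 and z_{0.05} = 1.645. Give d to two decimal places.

For two independent groups of n = 474 each: d_min = (z_{α} + z_β)·√(2/n).
z-sum = 1.282 + 1.645 = 2.927.
d_min = 2.927 × √(2/474) = 2.927 × 0.0650 = 0.190.

d_min ≈ 0.19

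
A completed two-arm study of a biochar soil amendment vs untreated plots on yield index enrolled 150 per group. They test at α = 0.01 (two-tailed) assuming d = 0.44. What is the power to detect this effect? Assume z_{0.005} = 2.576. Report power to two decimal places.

For two equal groups, power = Φ(d·√(n/2) − z_{α/2}).
d·√(n/2) = 0.44 × √(150/2) = 0.44 × 8.660 = 3.811.
z_β = 3.811 − 2.576 = 1.235.
Power = Φ(1.235) = 0.891.

power ≈ 0.89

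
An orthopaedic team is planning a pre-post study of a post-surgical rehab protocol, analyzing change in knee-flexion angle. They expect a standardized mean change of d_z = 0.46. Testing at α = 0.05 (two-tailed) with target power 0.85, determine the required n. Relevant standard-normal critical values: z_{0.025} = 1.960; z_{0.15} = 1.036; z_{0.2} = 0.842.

n = 43 pairs

For a paired (one-sample on differences) test: n = ((z_{α/2} + z_β) / d)².
z_{α/2} + z_β = 1.960 + 1.036 = 2.996.
n = (2.996 / 0.46)² = 6.513² = 42.42.
Round up.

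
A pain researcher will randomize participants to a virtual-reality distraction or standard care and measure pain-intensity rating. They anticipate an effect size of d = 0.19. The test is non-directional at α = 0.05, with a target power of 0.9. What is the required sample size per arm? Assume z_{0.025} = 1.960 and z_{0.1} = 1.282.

n = 583 per group

For two independent groups with equal n: n = 2·((z_{α/2} + z_β) / d)².
z_{α/2} + z_β = 1.960 + 1.282 = 3.242.
n = 2 × (3.242 / 0.19)² = 2 × 17.063² = 2 × 291.15 = 582.3.
Round up to the next whole participant.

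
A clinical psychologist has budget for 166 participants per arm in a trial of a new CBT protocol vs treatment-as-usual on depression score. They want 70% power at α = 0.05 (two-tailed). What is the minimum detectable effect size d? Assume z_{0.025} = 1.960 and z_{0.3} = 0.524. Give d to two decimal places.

For two independent groups of n = 166 each: d_min = (z_{α/2} + z_β)·√(2/n).
z-sum = 1.960 + 0.524 = 2.484.
d_min = 2.484 × √(2/166) = 2.484 × 0.1098 = 0.273.

d_min ≈ 0.27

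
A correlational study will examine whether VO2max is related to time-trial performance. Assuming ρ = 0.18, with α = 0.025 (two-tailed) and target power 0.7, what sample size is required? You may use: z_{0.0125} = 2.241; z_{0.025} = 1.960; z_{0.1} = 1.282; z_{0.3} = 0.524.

n = 234

Fisher's z: C = ½·ln((1+r)/(1−r)) = ½·ln(1.4390) = 0.1820.
n = ((z_{α/2} + z_β)/C)² + 3.
(2.241 + 0.524) / 0.1820 = 2.765 / 0.1820 = 15.192.
n = 15.192² + 3 = 230.81 + 3 = 233.8.
Round up.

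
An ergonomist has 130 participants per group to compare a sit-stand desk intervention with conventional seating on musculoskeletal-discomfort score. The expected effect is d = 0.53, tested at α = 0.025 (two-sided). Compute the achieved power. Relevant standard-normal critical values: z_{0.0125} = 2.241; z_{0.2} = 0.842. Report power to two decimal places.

For two equal groups, power = Φ(d·√(n/2) − z_{α/2}).
d·√(n/2) = 0.53 × √(130/2) = 0.53 × 8.062 = 4.273.
z_β = 4.273 − 2.241 = 2.032.
Power = Φ(2.032) = 0.979.

power ≈ 0.98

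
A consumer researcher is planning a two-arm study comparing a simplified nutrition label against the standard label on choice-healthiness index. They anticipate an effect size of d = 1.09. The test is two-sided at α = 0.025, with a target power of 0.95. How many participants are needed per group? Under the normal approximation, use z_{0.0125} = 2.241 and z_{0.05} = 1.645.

For two independent groups with equal n: n = 2·((z_{α/2} + z_β) / d)².
z_{α/2} + z_β = 2.241 + 1.645 = 3.886.
n = 2 × (3.886 / 1.09)² = 2 × 3.565² = 2 × 12.71 = 25.4.
Round up to the next whole participant.

n = 26 per group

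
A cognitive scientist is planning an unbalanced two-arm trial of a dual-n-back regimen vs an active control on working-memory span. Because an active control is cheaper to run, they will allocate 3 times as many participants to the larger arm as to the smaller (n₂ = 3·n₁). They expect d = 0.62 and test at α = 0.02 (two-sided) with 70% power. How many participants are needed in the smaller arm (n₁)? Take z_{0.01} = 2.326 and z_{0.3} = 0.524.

With allocation ratio k = n₂/n₁ = 3, Var(x̄₁−x̄₂) = σ²(1/n₁ + 1/(k·n₁)) = σ²·(k+1)/(k·n₁).
So n₁ = (1 + 1/k)·((z_{α/2} + z_β)/d)² = 1.333 × (2.850/0.62)².
n₁ = 1.333 × 21.13 = 28.2.
Round up: n₁ = 29, giving n₂ = 3 × 29 = 87.

n₁ = 29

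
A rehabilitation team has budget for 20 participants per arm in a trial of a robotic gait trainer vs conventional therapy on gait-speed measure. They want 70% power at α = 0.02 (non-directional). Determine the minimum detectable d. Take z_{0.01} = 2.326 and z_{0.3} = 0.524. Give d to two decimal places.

For two independent groups of n = 20 each: d_min = (z_{α/2} + z_β)·√(2/n).
z-sum = 2.326 + 0.524 = 2.850.
d_min = 2.850 × √(2/20) = 2.850 × 0.3162 = 0.901.

d_min ≈ 0.90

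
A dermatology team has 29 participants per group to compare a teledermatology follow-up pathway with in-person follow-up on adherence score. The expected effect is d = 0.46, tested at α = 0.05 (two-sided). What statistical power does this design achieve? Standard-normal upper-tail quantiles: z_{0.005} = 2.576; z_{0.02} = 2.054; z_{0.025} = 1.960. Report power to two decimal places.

power ≈ 0.42

For two equal groups, power = Φ(d·√(n/2) − z_{α/2}).
d·√(n/2) = 0.46 × √(29/2) = 0.46 × 3.808 = 1.752.
z_β = 1.752 − 1.960 = -0.208.
Power = Φ(-0.208) = 0.417.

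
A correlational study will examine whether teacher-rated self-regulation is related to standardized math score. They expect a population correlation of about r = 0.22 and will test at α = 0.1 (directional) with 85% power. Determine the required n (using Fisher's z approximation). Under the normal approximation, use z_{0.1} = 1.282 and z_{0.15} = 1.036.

Fisher's z: C = ½·ln((1+r)/(1−r)) = ½·ln(1.5641) = 0.2237.
n = ((z_{α} + z_β)/C)² + 3.
(1.282 + 1.036) / 0.2237 = 2.318 / 0.2237 = 10.362.
n = 10.362² + 3 = 107.37 + 3 = 110.4.
Round up.

n = 111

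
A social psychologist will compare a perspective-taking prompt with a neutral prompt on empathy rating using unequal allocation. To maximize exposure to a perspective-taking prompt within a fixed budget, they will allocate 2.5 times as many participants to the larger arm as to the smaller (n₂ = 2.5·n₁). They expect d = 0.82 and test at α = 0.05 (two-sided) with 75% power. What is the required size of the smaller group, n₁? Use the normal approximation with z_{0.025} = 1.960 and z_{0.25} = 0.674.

With allocation ratio k = n₂/n₁ = 2.5, Var(x̄₁−x̄₂) = σ²(1/n₁ + 1/(k·n₁)) = σ²·(k+1)/(k·n₁).
So n₁ = (1 + 1/k)·((z_{α/2} + z_β)/d)² = 1.400 × (2.634/0.82)².
n₁ = 1.400 × 10.32 = 14.4.
Round up: n₁ = 15, giving n₂ = ⌈2.5 × 15⌉ = ⌈37.5⌉ = 38.

n₁ = 15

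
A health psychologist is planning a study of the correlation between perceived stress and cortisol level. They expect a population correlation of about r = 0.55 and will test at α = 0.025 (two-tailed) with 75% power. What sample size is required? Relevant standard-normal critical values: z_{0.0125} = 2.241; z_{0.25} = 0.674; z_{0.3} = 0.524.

n = 26

Fisher's z: C = ½·ln((1+r)/(1−r)) = ½·ln(3.4444) = 0.6184.
n = ((z_{α/2} + z_β)/C)² + 3.
(2.241 + 0.674) / 0.6184 = 2.915 / 0.6184 = 4.714.
n = 4.714² + 3 = 22.22 + 3 = 25.2.
Round up.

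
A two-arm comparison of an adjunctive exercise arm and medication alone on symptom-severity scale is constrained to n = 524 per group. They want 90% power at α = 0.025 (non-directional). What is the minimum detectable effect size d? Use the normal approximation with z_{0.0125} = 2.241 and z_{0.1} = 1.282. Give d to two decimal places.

For two independent groups of n = 524 each: d_min = (z_{α/2} + z_β)·√(2/n).
z-sum = 2.241 + 1.282 = 3.523.
d_min = 3.523 × √(2/524) = 3.523 × 0.0618 = 0.218.

d_min ≈ 0.22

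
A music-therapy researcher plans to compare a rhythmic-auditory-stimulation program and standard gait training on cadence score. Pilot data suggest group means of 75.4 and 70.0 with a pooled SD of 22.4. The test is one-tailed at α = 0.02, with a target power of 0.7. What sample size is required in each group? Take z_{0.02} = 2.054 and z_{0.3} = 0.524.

n = 229 per group

Cohen's d = |M₁ − M₂| / SD_pooled = |75.4 − 70.0| / 22.4 = 5.4 / 22.4 = 0.241.
For two independent groups with equal n: n = 2·((z_{α} + z_β) / d)².
z_{α} + z_β = 2.054 + 0.524 = 2.578.
n = 2 × (2.578 / 0.241)² = 2 × 10.697² = 2 × 114.43 = 228.9.
Round up to the next whole participant.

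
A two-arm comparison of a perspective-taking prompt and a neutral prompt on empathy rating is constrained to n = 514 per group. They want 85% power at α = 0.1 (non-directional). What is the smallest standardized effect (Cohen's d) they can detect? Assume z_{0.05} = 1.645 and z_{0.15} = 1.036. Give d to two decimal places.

d_min ≈ 0.17

For two independent groups of n = 514 each: d_min = (z_{α/2} + z_β)·√(2/n).
z-sum = 1.645 + 1.036 = 2.681.
d_min = 2.681 × √(2/514) = 2.681 × 0.0624 = 0.167.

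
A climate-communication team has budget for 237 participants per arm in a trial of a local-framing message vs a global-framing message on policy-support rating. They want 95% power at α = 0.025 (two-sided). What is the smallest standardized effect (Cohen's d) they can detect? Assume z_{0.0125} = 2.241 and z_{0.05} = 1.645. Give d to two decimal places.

d_min ≈ 0.36

For two independent groups of n = 237 each: d_min = (z_{α/2} + z_β)·√(2/n).
z-sum = 2.241 + 1.645 = 3.886.
d_min = 3.886 × √(2/237) = 3.886 × 0.0919 = 0.357.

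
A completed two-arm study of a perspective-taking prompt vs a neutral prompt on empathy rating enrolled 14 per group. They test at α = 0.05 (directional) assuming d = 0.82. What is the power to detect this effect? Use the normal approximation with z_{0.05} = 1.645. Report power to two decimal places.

power ≈ 0.70

For two equal groups, power = Φ(d·√(n/2) − z_{α}).
d·√(n/2) = 0.82 × √(14/2) = 0.82 × 2.646 = 2.170.
z_β = 2.170 − 1.645 = 0.525.
Power = Φ(0.525) = 0.700.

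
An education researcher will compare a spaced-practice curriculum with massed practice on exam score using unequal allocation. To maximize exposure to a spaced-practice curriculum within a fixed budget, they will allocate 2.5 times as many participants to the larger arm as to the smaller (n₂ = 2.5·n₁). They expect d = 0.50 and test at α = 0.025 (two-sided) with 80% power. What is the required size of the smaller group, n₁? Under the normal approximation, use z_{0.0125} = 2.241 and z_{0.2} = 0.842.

n₁ = 54

With allocation ratio k = n₂/n₁ = 2.5, Var(x̄₁−x̄₂) = σ²(1/n₁ + 1/(k·n₁)) = σ²·(k+1)/(k·n₁).
So n₁ = (1 + 1/k)·((z_{α/2} + z_β)/d)² = 1.400 × (3.083/0.50)².
n₁ = 1.400 × 38.02 = 53.2.
Round up: n₁ = 54, giving n₂ = 2.5 × 54 = 135.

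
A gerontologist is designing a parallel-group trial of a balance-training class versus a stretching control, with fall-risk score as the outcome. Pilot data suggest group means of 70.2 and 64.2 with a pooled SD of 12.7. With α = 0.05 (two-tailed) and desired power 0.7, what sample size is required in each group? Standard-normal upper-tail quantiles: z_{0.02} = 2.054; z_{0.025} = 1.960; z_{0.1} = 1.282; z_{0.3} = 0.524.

n = 56 per group

Cohen's d = |M₁ − M₂| / SD_pooled = |70.2 − 64.2| / 12.7 = 6.0 / 12.7 = 0.472.
For two independent groups with equal n: n = 2·((z_{α/2} + z_β) / d)².
z_{α/2} + z_β = 1.960 + 0.524 = 2.484.
n = 2 × (2.484 / 0.472)² = 2 × 5.263² = 2 × 27.70 = 55.4.
Round up to the next whole participant.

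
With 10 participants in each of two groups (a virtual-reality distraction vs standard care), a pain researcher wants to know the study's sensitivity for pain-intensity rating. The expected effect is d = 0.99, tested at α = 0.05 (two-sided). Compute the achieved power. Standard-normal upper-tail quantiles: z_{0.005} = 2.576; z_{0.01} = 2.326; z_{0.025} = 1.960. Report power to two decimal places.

For two equal groups, power = Φ(d·√(n/2) − z_{α/2}).
d·√(n/2) = 0.99 × √(10/2) = 0.99 × 2.236 = 2.214.
z_β = 2.214 − 1.960 = 0.254.
Power = Φ(0.254) = 0.600.

power ≈ 0.60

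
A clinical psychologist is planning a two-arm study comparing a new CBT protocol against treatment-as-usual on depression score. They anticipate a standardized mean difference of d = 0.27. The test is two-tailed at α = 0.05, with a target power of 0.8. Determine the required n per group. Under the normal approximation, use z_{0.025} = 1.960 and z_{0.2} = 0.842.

For two independent groups with equal n: n = 2·((z_{α/2} + z_β) / d)².
z_{α/2} + z_β = 1.960 + 0.842 = 2.802.
n = 2 × (2.802 / 0.27)² = 2 × 10.378² = 2 × 107.70 = 215.4.
Round up to the next whole participant.

n = 216 per group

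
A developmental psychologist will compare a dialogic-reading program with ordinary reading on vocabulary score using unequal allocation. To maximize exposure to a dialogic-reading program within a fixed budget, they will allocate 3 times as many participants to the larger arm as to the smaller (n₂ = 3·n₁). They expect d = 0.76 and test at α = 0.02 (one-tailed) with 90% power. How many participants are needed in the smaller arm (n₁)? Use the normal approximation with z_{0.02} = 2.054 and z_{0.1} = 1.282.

n₁ = 26

With allocation ratio k = n₂/n₁ = 3, Var(x̄₁−x̄₂) = σ²(1/n₁ + 1/(k·n₁)) = σ²·(k+1)/(k·n₁).
So n₁ = (1 + 1/k)·((z_{α} + z_β)/d)² = 1.333 × (3.336/0.76)².
n₁ = 1.333 × 19.27 = 25.7.
Round up: n₁ = 26, giving n₂ = 3 × 26 = 78.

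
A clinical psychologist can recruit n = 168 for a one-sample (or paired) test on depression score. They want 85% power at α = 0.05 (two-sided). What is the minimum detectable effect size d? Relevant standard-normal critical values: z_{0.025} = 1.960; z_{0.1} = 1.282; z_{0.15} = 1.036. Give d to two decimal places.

d_min ≈ 0.23

For a single sample (or paired design) of n = 168: d_min = (z_{α/2} + z_β)/√n.
z-sum = 1.960 + 1.036 = 2.996.
d_min = 2.996 / √168 = 2.996 / 12.961 = 0.231.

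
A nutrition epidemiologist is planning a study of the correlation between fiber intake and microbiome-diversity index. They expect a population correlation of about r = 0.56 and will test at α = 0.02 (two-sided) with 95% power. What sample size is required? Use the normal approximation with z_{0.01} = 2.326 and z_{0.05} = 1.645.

n = 43

Fisher's z: C = ½·ln((1+r)/(1−r)) = ½·ln(3.5455) = 0.6328.
n = ((z_{α/2} + z_β)/C)² + 3.
(2.326 + 1.645) / 0.6328 = 3.971 / 0.6328 = 6.275.
n = 6.275² + 3 = 39.38 + 3 = 42.4.
Round up.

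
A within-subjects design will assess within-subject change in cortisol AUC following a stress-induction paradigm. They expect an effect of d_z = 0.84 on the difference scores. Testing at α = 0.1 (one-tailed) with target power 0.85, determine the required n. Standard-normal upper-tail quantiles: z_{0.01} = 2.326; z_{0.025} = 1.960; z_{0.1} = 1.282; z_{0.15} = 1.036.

For a paired (one-sample on differences) test: n = ((z_{α} + z_β) / d)².
z_{α} + z_β = 1.282 + 1.036 = 2.318.
n = (2.318 / 0.84)² = 2.760² = 7.61.
Round up.

n = 8 pairs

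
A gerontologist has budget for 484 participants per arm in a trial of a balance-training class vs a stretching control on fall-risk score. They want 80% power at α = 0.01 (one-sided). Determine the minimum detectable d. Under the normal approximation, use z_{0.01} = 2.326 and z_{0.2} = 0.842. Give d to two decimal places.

d_min ≈ 0.20

For two independent groups of n = 484 each: d_min = (z_{α} + z_β)·√(2/n).
z-sum = 2.326 + 0.842 = 3.168.
d_min = 3.168 × √(2/484) = 3.168 × 0.0643 = 0.204.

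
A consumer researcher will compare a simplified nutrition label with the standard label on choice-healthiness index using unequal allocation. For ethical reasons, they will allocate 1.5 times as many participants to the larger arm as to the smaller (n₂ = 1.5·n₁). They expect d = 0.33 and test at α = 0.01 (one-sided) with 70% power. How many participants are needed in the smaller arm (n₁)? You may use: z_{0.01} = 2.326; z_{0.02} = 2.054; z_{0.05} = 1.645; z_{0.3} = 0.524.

n₁ = 125

With allocation ratio k = n₂/n₁ = 1.5, Var(x̄₁−x̄₂) = σ²(1/n₁ + 1/(k·n₁)) = σ²·(k+1)/(k·n₁).
So n₁ = (1 + 1/k)·((z_{α} + z_β)/d)² = 1.667 × (2.850/0.33)².
n₁ = 1.667 × 74.59 = 124.3.
Round up: n₁ = 125, giving n₂ = ⌈1.5 × 125⌉ = ⌈187.5⌉ = 188.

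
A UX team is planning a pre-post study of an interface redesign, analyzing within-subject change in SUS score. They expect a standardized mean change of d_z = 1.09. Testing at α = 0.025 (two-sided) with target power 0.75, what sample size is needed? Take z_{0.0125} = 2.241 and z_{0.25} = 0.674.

n = 8 pairs

For a paired (one-sample on differences) test: n = ((z_{α/2} + z_β) / d)².
z_{α/2} + z_β = 2.241 + 0.674 = 2.915.
n = (2.915 / 1.09)² = 2.674² = 7.15.
Round up.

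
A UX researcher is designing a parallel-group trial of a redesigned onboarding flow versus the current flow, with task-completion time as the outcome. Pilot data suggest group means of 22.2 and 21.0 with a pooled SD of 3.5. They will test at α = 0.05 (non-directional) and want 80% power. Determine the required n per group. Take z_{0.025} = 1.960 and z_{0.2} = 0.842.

Cohen's d = |M₁ − M₂| / SD_pooled = |22.2 − 21.0| / 3.5 = 1.2 / 3.5 = 0.343.
For two independent groups with equal n: n = 2·((z_{α/2} + z_β) / d)².
z_{α/2} + z_β = 1.960 + 0.842 = 2.802.
n = 2 × (2.802 / 0.343)² = 2 × 8.169² = 2 × 66.73 = 133.5.
Round up to the next whole participant.

n = 134 per group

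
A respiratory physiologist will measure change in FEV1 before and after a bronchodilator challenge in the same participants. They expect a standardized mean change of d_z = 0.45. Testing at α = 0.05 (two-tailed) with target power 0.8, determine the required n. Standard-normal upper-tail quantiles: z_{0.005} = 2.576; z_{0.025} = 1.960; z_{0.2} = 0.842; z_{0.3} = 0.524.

n = 39 pairs

For a paired (one-sample on differences) test: n = ((z_{α/2} + z_β) / d)².
z_{α/2} + z_β = 1.960 + 0.842 = 2.802.
n = (2.802 / 0.45)² = 6.227² = 38.77.
Round up.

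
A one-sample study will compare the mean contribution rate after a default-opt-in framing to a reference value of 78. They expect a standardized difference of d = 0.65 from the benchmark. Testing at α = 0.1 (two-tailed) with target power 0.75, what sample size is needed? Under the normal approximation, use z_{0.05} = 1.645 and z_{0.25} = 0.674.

n = 13

For a one-sample test: n = ((z_{α/2} + z_β) / d)².
z_{α/2} + z_β = 1.645 + 0.674 = 2.319.
n = (2.319 / 0.65)² = 3.568² = 12.73.
Round up.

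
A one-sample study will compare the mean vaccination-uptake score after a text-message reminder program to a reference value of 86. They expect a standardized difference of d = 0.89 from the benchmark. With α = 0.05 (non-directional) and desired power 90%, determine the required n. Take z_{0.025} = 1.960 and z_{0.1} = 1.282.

For a one-sample test: n = ((z_{α/2} + z_β) / d)².
z_{α/2} + z_β = 1.960 + 1.282 = 3.242.
n = (3.242 / 0.89)² = 3.643² = 13.27.
Round up.

n = 14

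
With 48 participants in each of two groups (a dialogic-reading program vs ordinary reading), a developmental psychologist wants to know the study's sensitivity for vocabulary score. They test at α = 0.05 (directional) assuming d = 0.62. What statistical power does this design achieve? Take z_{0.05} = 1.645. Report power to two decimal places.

For two equal groups, power = Φ(d·√(n/2) − z_{α}).
d·√(n/2) = 0.62 × √(48/2) = 0.62 × 4.899 = 3.037.
z_β = 3.037 − 1.645 = 1.392.
Power = Φ(1.392) = 0.918.

power ≈ 0.92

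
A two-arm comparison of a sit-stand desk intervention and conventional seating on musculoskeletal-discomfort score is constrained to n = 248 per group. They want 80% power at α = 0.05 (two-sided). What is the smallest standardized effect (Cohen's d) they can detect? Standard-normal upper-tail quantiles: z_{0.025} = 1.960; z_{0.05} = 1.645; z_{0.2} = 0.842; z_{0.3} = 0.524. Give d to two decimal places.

For two independent groups of n = 248 each: d_min = (z_{α/2} + z_β)·√(2/n).
z-sum = 1.960 + 0.842 = 2.802.
d_min = 2.802 × √(2/248) = 2.802 × 0.0898 = 0.252.

d_min ≈ 0.25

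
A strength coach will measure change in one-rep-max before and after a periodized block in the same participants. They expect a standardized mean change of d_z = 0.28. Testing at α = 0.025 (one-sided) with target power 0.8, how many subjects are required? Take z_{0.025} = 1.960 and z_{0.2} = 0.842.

n = 101 pairs

For a paired (one-sample on differences) test: n = ((z_{α} + z_β) / d)².
z_{α} + z_β = 1.960 + 0.842 = 2.802.
n = (2.802 / 0.28)² = 10.007² = 100.14.
Round up.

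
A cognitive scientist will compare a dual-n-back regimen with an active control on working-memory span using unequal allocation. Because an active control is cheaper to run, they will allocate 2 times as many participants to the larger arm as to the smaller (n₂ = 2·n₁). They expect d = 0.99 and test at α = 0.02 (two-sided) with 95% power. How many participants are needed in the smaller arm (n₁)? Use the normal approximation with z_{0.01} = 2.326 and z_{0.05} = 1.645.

With allocation ratio k = n₂/n₁ = 2, Var(x̄₁−x̄₂) = σ²(1/n₁ + 1/(k·n₁)) = σ²·(k+1)/(k·n₁).
So n₁ = (1 + 1/k)·((z_{α/2} + z_β)/d)² = 1.500 × (3.971/0.99)².
n₁ = 1.500 × 16.09 = 24.1.
Round up: n₁ = 25, giving n₂ = 2 × 25 = 50.

n₁ = 25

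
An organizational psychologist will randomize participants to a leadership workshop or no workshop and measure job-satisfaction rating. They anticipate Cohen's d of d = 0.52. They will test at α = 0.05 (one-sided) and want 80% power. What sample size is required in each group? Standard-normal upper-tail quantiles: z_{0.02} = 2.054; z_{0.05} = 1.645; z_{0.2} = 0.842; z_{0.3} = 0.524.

For two independent groups with equal n: n = 2·((z_{α} + z_β) / d)².
z_{α} + z_β = 1.645 + 0.842 = 2.487.
n = 2 × (2.487 / 0.52)² = 2 × 4.783² = 2 × 22.87 = 45.7.
Round up to the next whole participant.

n = 46 per group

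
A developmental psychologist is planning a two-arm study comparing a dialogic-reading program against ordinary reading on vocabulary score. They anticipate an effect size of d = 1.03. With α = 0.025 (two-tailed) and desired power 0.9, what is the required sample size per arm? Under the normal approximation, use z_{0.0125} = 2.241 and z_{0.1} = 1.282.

n = 24 per group

For two independent groups with equal n: n = 2·((z_{α/2} + z_β) / d)².
z_{α/2} + z_β = 2.241 + 1.282 = 3.523.
n = 2 × (3.523 / 1.03)² = 2 × 3.420² = 2 × 11.70 = 23.4.
Round up to the next whole participant.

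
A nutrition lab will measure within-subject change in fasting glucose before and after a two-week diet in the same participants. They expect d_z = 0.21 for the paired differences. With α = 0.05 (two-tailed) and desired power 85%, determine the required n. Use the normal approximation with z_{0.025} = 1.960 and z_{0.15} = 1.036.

n = 204 pairs

For a paired (one-sample on differences) test: n = ((z_{α/2} + z_β) / d)².
z_{α/2} + z_β = 1.960 + 1.036 = 2.996.
n = (2.996 / 0.21)² = 14.267² = 203.54.
Round up.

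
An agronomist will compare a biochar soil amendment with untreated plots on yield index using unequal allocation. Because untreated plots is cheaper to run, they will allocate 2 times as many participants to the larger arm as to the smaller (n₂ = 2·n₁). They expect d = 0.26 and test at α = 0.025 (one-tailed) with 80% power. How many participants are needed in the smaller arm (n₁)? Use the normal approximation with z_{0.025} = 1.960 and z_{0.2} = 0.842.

n₁ = 175

With allocation ratio k = n₂/n₁ = 2, Var(x̄₁−x̄₂) = σ²(1/n₁ + 1/(k·n₁)) = σ²·(k+1)/(k·n₁).
So n₁ = (1 + 1/k)·((z_{α} + z_β)/d)² = 1.500 × (2.802/0.26)².
n₁ = 1.500 × 116.14 = 174.2.
Round up: n₁ = 175, giving n₂ = 2 × 175 = 350.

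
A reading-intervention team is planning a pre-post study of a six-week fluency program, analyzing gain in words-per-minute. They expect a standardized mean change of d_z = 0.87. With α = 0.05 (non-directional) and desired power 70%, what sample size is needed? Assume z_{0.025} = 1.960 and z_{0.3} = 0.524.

n = 9 pairs

For a paired (one-sample on differences) test: n = ((z_{α/2} + z_β) / d)².
z_{α/2} + z_β = 1.960 + 0.524 = 2.484.
n = (2.484 / 0.87)² = 2.855² = 8.15.
Round up.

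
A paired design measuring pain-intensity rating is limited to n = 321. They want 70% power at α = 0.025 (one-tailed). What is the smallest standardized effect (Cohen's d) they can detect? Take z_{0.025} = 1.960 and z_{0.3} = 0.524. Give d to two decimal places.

For a single sample (or paired design) of n = 321: d_min = (z_{α} + z_β)/√n.
z-sum = 1.960 + 0.524 = 2.484.
d_min = 2.484 / √321 = 2.484 / 17.916 = 0.139.

d_min ≈ 0.14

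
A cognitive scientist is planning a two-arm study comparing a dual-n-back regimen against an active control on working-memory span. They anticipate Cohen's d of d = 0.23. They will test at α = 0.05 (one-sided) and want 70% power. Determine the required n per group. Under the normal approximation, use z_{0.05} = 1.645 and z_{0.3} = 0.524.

For two independent groups with equal n: n = 2·((z_{α} + z_β) / d)².
z_{α} + z_β = 1.645 + 0.524 = 2.169.
n = 2 × (2.169 / 0.23)² = 2 × 9.430² = 2 × 88.93 = 177.9.
Round up to the next whole participant.

n = 178 per group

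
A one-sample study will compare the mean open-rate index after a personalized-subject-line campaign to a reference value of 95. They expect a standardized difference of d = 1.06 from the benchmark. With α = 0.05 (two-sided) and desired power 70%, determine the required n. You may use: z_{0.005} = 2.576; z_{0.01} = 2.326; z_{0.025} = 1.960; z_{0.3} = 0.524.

n = 6

For a one-sample test: n = ((z_{α/2} + z_β) / d)².
z_{α/2} + z_β = 1.960 + 0.524 = 2.484.
n = (2.484 / 1.06)² = 2.343² = 5.49.
Round up.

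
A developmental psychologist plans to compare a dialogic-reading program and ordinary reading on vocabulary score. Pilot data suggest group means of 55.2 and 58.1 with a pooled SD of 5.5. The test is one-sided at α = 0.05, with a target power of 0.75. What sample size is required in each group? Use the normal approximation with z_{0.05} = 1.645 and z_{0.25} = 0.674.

n = 39 per group

Cohen's d = |M₁ − M₂| / SD_pooled = |55.2 − 58.1| / 5.5 = 2.9 / 5.5 = 0.527.
For two independent groups with equal n: n = 2·((z_{α} + z_β) / d)².
z_{α} + z_β = 1.645 + 0.674 = 2.319.
n = 2 × (2.319 / 0.527)² = 2 × 4.400² = 2 × 19.36 = 38.7.
Round up to the next whole participant.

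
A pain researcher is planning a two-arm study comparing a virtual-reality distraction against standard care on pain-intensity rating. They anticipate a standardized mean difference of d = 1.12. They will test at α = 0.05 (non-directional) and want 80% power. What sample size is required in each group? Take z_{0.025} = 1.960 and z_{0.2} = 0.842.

For two independent groups with equal n: n = 2·((z_{α/2} + z_β) / d)².
z_{α/2} + z_β = 1.960 + 0.842 = 2.802.
n = 2 × (2.802 / 1.12)² = 2 × 2.502² = 2 × 6.26 = 12.5.
Round up to the next whole participant.

n = 13 per group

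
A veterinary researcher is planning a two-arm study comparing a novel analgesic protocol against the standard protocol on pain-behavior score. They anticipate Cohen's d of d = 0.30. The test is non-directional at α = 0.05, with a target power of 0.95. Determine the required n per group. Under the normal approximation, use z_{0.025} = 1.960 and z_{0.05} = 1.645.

For two independent groups with equal n: n = 2·((z_{α/2} + z_β) / d)².
z_{α/2} + z_β = 1.960 + 1.645 = 3.605.
n = 2 × (3.605 / 0.30)² = 2 × 12.017² = 2 × 144.40 = 288.8.
Round up to the next whole participant.

n = 289 per group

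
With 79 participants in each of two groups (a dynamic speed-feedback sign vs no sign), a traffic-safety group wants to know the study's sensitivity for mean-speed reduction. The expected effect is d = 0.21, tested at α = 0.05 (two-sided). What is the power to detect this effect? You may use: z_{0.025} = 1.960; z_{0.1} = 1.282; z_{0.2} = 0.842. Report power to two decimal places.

For two equal groups, power = Φ(d·√(n/2) − z_{α/2}).
d·√(n/2) = 0.21 × √(79/2) = 0.21 × 6.285 = 1.320.
z_β = 1.320 − 1.960 = -0.640.
Power = Φ(-0.640) = 0.261.

power ≈ 0.26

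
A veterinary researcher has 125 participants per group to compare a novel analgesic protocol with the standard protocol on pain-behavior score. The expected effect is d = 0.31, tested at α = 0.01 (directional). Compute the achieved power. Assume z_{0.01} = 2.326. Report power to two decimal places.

power ≈ 0.55

For two equal groups, power = Φ(d·√(n/2) − z_{α}).
d·√(n/2) = 0.31 × √(125/2) = 0.31 × 7.906 = 2.451.
z_β = 2.451 − 2.326 = 0.125.
Power = Φ(0.125) = 0.550.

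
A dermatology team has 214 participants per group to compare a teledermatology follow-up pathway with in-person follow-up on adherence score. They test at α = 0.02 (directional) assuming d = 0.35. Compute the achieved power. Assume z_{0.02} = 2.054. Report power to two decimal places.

power ≈ 0.94

For two equal groups, power = Φ(d·√(n/2) − z_{α}).
d·√(n/2) = 0.35 × √(214/2) = 0.35 × 10.344 = 3.620.
z_β = 3.620 − 2.054 = 1.566.
Power = Φ(1.566) = 0.941.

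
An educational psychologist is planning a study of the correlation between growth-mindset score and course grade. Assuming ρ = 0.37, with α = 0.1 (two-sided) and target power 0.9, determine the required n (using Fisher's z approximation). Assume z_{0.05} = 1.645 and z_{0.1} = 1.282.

Fisher's z: C = ½·ln((1+r)/(1−r)) = ½·ln(2.1746) = 0.3884.
n = ((z_{α/2} + z_β)/C)² + 3.
(1.645 + 1.282) / 0.3884 = 2.927 / 0.3884 = 7.536.
n = 7.536² + 3 = 56.79 + 3 = 59.8.
Round up.

n = 60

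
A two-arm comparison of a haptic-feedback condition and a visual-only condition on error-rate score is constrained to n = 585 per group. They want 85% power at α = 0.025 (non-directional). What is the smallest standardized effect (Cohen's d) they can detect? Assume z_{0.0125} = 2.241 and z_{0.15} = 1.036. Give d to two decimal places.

For two independent groups of n = 585 each: d_min = (z_{α/2} + z_β)·√(2/n).
z-sum = 2.241 + 1.036 = 3.277.
d_min = 3.277 × √(2/585) = 3.277 × 0.0585 = 0.192.

d_min ≈ 0.19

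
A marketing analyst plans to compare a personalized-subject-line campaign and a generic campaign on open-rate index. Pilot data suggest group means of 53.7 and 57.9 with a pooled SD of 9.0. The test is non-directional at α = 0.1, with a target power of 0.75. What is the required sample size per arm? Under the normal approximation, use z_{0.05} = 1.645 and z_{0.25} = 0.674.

Cohen's d = |M₁ − M₂| / SD_pooled = |53.7 − 57.9| / 9.0 = 4.2 / 9.0 = 0.467.
For two independent groups with equal n: n = 2·((z_{α/2} + z_β) / d)².
z_{α/2} + z_β = 1.645 + 0.674 = 2.319.
n = 2 × (2.319 / 0.467)² = 2 × 4.966² = 2 × 24.66 = 49.3.
Round up to the next whole participant.

n = 50 per group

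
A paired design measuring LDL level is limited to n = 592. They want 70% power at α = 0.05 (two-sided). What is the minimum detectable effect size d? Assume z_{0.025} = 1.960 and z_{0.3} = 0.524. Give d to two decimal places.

For a single sample (or paired design) of n = 592: d_min = (z_{α/2} + z_β)/√n.
z-sum = 1.960 + 0.524 = 2.484.
d_min = 2.484 / √592 = 2.484 / 24.331 = 0.102.

d_min ≈ 0.10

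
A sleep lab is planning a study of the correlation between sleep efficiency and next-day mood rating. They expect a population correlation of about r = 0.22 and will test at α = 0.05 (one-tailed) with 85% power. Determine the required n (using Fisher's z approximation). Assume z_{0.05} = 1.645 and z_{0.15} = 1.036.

n = 147

Fisher's z: C = ½·ln((1+r)/(1−r)) = ½·ln(1.5641) = 0.2237.
n = ((z_{α} + z_β)/C)² + 3.
(1.645 + 1.036) / 0.2237 = 2.681 / 0.2237 = 11.985.
n = 11.985² + 3 = 143.64 + 3 = 146.6.
Round up.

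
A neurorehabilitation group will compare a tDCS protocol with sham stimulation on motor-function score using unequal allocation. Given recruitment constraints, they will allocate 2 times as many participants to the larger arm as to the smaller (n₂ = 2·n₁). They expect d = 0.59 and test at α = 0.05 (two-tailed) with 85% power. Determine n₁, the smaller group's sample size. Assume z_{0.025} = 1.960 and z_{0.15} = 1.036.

With allocation ratio k = n₂/n₁ = 2, Var(x̄₁−x̄₂) = σ²(1/n₁ + 1/(k·n₁)) = σ²·(k+1)/(k·n₁).
So n₁ = (1 + 1/k)·((z_{α/2} + z_β)/d)² = 1.500 × (2.996/0.59)².
n₁ = 1.500 × 25.79 = 38.7.
Round up: n₁ = 39, giving n₂ = 2 × 39 = 78.

n₁ = 39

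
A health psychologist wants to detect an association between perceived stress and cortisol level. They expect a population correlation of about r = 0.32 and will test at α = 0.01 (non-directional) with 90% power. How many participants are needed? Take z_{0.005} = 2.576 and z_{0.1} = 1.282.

Fisher's z: C = ½·ln((1+r)/(1−r)) = ½·ln(1.9412) = 0.3316.
n = ((z_{α/2} + z_β)/C)² + 3.
(2.576 + 1.282) / 0.3316 = 3.858 / 0.3316 = 11.634.
n = 11.634² + 3 = 135.36 + 3 = 138.4.
Round up.

n = 139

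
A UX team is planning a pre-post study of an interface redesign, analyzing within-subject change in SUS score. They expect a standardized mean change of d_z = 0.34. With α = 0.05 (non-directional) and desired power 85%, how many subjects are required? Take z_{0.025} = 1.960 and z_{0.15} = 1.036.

n = 78 pairs

For a paired (one-sample on differences) test: n = ((z_{α/2} + z_β) / d)².
z_{α/2} + z_β = 1.960 + 1.036 = 2.996.
n = (2.996 / 0.34)² = 8.812² = 77.65.
Round up.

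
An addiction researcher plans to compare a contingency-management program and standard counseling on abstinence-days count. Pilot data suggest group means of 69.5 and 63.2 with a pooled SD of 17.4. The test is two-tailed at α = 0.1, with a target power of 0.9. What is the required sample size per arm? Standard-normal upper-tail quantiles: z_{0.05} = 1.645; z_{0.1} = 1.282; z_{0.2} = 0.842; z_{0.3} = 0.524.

n = 131 per group

Cohen's d = |M₁ − M₂| / SD_pooled = |69.5 − 63.2| / 17.4 = 6.3 / 17.4 = 0.362.
For two independent groups with equal n: n = 2·((z_{α/2} + z_β) / d)².
z_{α/2} + z_β = 1.645 + 1.282 = 2.927.
n = 2 × (2.927 / 0.362)² = 2 × 8.086² = 2 × 65.38 = 130.8.
Round up to the next whole participant.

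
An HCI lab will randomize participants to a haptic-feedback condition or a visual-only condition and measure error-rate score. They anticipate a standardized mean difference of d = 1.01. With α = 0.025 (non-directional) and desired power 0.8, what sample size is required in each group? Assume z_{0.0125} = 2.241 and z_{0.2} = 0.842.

n = 19 per group

For two independent groups with equal n: n = 2·((z_{α/2} + z_β) / d)².
z_{α/2} + z_β = 2.241 + 0.842 = 3.083.
n = 2 × (3.083 / 1.01)² = 2 × 3.052² = 2 × 9.32 = 18.6.
Round up to the next whole participant.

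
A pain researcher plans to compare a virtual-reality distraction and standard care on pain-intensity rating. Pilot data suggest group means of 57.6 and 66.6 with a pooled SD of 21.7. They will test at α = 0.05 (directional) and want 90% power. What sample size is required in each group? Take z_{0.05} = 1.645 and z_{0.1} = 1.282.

Cohen's d = |M₁ − M₂| / SD_pooled = |57.6 − 66.6| / 21.7 = 9.0 / 21.7 = 0.415.
For two independent groups with equal n: n = 2·((z_{α} + z_β) / d)².
z_{α} + z_β = 1.645 + 1.282 = 2.927.
n = 2 × (2.927 / 0.415)² = 2 × 7.053² = 2 × 49.74 = 99.5.
Round up to the next whole participant.

n = 100 per group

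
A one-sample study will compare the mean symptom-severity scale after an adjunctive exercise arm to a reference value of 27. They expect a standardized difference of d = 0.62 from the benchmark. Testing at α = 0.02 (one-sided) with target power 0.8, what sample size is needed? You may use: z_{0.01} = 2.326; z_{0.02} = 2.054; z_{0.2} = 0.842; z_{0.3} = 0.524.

For a one-sample test: n = ((z_{α} + z_β) / d)².
z_{α} + z_β = 2.054 + 0.842 = 2.896.
n = (2.896 / 0.62)² = 4.671² = 21.82.
Round up.

n = 22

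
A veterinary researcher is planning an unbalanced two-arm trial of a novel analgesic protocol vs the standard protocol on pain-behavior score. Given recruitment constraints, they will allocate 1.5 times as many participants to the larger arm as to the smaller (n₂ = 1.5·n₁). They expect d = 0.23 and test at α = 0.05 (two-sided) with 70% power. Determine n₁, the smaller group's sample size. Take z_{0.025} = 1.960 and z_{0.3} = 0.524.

With allocation ratio k = n₂/n₁ = 1.5, Var(x̄₁−x̄₂) = σ²(1/n₁ + 1/(k·n₁)) = σ²·(k+1)/(k·n₁).
So n₁ = (1 + 1/k)·((z_{α/2} + z_β)/d)² = 1.667 × (2.484/0.23)².
n₁ = 1.667 × 116.64 = 194.4.
Round up: n₁ = 195, giving n₂ = ⌈1.5 × 195⌉ = ⌈292.5⌉ = 293.

n₁ = 195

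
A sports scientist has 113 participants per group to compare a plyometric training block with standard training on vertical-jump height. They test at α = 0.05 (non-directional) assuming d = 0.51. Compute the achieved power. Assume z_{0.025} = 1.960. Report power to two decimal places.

power ≈ 0.97

For two equal groups, power = Φ(d·√(n/2) − z_{α/2}).
d·√(n/2) = 0.51 × √(113/2) = 0.51 × 7.517 = 3.833.
z_β = 3.833 − 1.960 = 1.873.
Power = Φ(1.873) = 0.969.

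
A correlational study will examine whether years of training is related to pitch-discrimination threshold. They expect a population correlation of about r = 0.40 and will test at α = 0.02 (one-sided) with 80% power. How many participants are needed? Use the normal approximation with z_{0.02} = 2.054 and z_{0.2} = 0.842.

Fisher's z: C = ½·ln((1+r)/(1−r)) = ½·ln(2.3333) = 0.4236.
n = ((z_{α} + z_β)/C)² + 3.
(2.054 + 0.842) / 0.4236 = 2.896 / 0.4236 = 6.837.
n = 6.837² + 3 = 46.74 + 3 = 49.7.
Round up.

n = 50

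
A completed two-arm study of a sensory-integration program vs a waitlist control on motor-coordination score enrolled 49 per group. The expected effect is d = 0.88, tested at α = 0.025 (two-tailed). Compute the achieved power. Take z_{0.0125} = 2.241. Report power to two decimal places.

For two equal groups, power = Φ(d·√(n/2) − z_{α/2}).
d·√(n/2) = 0.88 × √(49/2) = 0.88 × 4.950 = 4.356.
z_β = 4.356 − 2.241 = 2.115.
Power = Φ(2.115) = 0.983.

power ≈ 0.98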